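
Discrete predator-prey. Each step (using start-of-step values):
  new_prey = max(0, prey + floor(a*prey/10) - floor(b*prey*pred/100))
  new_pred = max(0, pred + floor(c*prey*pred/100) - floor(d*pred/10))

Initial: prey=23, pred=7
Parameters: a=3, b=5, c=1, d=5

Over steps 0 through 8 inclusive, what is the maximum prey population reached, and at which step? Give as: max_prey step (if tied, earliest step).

Answer: 70 8

Derivation:
Step 1: prey: 23+6-8=21; pred: 7+1-3=5
Step 2: prey: 21+6-5=22; pred: 5+1-2=4
Step 3: prey: 22+6-4=24; pred: 4+0-2=2
Step 4: prey: 24+7-2=29; pred: 2+0-1=1
Step 5: prey: 29+8-1=36; pred: 1+0-0=1
Step 6: prey: 36+10-1=45; pred: 1+0-0=1
Step 7: prey: 45+13-2=56; pred: 1+0-0=1
Step 8: prey: 56+16-2=70; pred: 1+0-0=1
Max prey = 70 at step 8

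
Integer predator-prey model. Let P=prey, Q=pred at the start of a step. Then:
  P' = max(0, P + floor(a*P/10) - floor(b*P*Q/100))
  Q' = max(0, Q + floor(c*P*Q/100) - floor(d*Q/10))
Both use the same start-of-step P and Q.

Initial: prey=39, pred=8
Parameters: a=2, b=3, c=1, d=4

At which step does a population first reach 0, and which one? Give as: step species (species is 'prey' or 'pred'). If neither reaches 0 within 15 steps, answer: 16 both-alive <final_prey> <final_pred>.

Step 1: prey: 39+7-9=37; pred: 8+3-3=8
Step 2: prey: 37+7-8=36; pred: 8+2-3=7
Step 3: prey: 36+7-7=36; pred: 7+2-2=7
Steps 4-15: state stable at prey=36, pred=7 (no change)
No extinction within 15 steps

Answer: 16 both-alive 36 7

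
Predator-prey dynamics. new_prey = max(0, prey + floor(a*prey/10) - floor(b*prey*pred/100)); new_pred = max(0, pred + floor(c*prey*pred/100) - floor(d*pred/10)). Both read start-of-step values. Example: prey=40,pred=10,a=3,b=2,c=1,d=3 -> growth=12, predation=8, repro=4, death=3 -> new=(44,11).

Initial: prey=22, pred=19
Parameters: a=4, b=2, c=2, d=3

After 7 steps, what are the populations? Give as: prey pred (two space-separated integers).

Answer: 9 26

Derivation:
Step 1: prey: 22+8-8=22; pred: 19+8-5=22
Step 2: prey: 22+8-9=21; pred: 22+9-6=25
Step 3: prey: 21+8-10=19; pred: 25+10-7=28
Step 4: prey: 19+7-10=16; pred: 28+10-8=30
Step 5: prey: 16+6-9=13; pred: 30+9-9=30
Step 6: prey: 13+5-7=11; pred: 30+7-9=28
Step 7: prey: 11+4-6=9; pred: 28+6-8=26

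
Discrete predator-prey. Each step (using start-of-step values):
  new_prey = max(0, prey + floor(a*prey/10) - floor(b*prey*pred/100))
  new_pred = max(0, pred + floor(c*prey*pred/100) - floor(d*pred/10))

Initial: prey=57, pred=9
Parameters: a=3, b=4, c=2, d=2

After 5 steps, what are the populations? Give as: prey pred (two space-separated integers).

Step 1: prey: 57+17-20=54; pred: 9+10-1=18
Step 2: prey: 54+16-38=32; pred: 18+19-3=34
Step 3: prey: 32+9-43=0; pred: 34+21-6=49
Step 4: prey: 0+0-0=0; pred: 49+0-9=40
Step 5: prey: 0+0-0=0; pred: 40+0-8=32

Answer: 0 32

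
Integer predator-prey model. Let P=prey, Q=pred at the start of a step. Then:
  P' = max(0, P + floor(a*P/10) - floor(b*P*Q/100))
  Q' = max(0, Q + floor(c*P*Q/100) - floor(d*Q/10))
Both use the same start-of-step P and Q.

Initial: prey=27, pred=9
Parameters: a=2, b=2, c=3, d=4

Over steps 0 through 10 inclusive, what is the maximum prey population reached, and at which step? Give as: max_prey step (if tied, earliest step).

Answer: 28 1

Derivation:
Step 1: prey: 27+5-4=28; pred: 9+7-3=13
Step 2: prey: 28+5-7=26; pred: 13+10-5=18
Step 3: prey: 26+5-9=22; pred: 18+14-7=25
Step 4: prey: 22+4-11=15; pred: 25+16-10=31
Step 5: prey: 15+3-9=9; pred: 31+13-12=32
Step 6: prey: 9+1-5=5; pred: 32+8-12=28
Step 7: prey: 5+1-2=4; pred: 28+4-11=21
Step 8: prey: 4+0-1=3; pred: 21+2-8=15
Step 9: prey: 3+0-0=3; pred: 15+1-6=10
Step 10: prey: 3+0-0=3; pred: 10+0-4=6
Max prey = 28 at step 1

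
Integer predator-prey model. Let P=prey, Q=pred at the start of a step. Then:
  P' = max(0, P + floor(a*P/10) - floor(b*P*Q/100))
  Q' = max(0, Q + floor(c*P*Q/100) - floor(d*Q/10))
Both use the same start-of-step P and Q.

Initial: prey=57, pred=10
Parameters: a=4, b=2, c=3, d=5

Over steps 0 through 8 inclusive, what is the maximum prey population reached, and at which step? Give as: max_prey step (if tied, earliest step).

Answer: 68 1

Derivation:
Step 1: prey: 57+22-11=68; pred: 10+17-5=22
Step 2: prey: 68+27-29=66; pred: 22+44-11=55
Step 3: prey: 66+26-72=20; pred: 55+108-27=136
Step 4: prey: 20+8-54=0; pred: 136+81-68=149
Step 5: prey: 0+0-0=0; pred: 149+0-74=75
Step 6: prey: 0+0-0=0; pred: 75+0-37=38
Step 7: prey: 0+0-0=0; pred: 38+0-19=19
Step 8: prey: 0+0-0=0; pred: 19+0-9=10
Max prey = 68 at step 1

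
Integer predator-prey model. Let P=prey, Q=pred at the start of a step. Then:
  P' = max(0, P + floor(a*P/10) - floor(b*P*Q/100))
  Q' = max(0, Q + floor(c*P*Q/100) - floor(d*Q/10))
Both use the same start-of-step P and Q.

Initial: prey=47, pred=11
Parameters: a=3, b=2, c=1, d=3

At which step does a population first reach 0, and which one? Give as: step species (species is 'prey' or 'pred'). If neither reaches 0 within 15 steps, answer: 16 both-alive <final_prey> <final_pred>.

Answer: 16 both-alive 14 7

Derivation:
Step 1: prey: 47+14-10=51; pred: 11+5-3=13
Step 2: prey: 51+15-13=53; pred: 13+6-3=16
Step 3: prey: 53+15-16=52; pred: 16+8-4=20
Step 4: prey: 52+15-20=47; pred: 20+10-6=24
Step 5: prey: 47+14-22=39; pred: 24+11-7=28
Step 6: prey: 39+11-21=29; pred: 28+10-8=30
Step 7: prey: 29+8-17=20; pred: 30+8-9=29
Step 8: prey: 20+6-11=15; pred: 29+5-8=26
Step 9: prey: 15+4-7=12; pred: 26+3-7=22
Step 10: prey: 12+3-5=10; pred: 22+2-6=18
Step 11: prey: 10+3-3=10; pred: 18+1-5=14
Step 12: prey: 10+3-2=11; pred: 14+1-4=11
Step 13: prey: 11+3-2=12; pred: 11+1-3=9
Step 14: prey: 12+3-2=13; pred: 9+1-2=8
Step 15: prey: 13+3-2=14; pred: 8+1-2=7
No extinction within 15 steps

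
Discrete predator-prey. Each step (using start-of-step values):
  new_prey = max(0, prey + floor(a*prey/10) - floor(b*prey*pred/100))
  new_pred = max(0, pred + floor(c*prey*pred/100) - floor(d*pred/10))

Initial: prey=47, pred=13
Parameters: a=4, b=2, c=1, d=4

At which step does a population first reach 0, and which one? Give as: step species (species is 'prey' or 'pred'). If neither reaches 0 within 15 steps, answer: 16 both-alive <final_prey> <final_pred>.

Step 1: prey: 47+18-12=53; pred: 13+6-5=14
Step 2: prey: 53+21-14=60; pred: 14+7-5=16
Step 3: prey: 60+24-19=65; pred: 16+9-6=19
Step 4: prey: 65+26-24=67; pred: 19+12-7=24
Step 5: prey: 67+26-32=61; pred: 24+16-9=31
Step 6: prey: 61+24-37=48; pred: 31+18-12=37
Step 7: prey: 48+19-35=32; pred: 37+17-14=40
Step 8: prey: 32+12-25=19; pred: 40+12-16=36
Step 9: prey: 19+7-13=13; pred: 36+6-14=28
Step 10: prey: 13+5-7=11; pred: 28+3-11=20
Step 11: prey: 11+4-4=11; pred: 20+2-8=14
Step 12: prey: 11+4-3=12; pred: 14+1-5=10
Step 13: prey: 12+4-2=14; pred: 10+1-4=7
Step 14: prey: 14+5-1=18; pred: 7+0-2=5
Step 15: prey: 18+7-1=24; pred: 5+0-2=3
No extinction within 15 steps

Answer: 16 both-alive 24 3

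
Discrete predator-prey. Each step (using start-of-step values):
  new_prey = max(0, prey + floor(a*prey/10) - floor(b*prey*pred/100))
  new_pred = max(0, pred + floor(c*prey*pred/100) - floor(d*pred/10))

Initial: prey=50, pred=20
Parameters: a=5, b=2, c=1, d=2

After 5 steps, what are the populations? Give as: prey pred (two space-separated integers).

Answer: 10 60

Derivation:
Step 1: prey: 50+25-20=55; pred: 20+10-4=26
Step 2: prey: 55+27-28=54; pred: 26+14-5=35
Step 3: prey: 54+27-37=44; pred: 35+18-7=46
Step 4: prey: 44+22-40=26; pred: 46+20-9=57
Step 5: prey: 26+13-29=10; pred: 57+14-11=60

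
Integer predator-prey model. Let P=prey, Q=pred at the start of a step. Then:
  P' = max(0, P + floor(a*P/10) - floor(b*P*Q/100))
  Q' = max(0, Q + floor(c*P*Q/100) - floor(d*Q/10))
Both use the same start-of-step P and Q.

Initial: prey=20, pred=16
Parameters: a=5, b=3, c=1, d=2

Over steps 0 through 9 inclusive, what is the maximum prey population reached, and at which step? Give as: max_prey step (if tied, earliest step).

Answer: 21 1

Derivation:
Step 1: prey: 20+10-9=21; pred: 16+3-3=16
Step 2: prey: 21+10-10=21; pred: 16+3-3=16
Step 3: prey: 21+10-10=21; pred: 16+3-3=16
Step 4: prey: 21+10-10=21; pred: 16+3-3=16
Step 5: prey: 21+10-10=21; pred: 16+3-3=16
Step 6: prey: 21+10-10=21; pred: 16+3-3=16
Step 7: prey: 21+10-10=21; pred: 16+3-3=16
Step 8: prey: 21+10-10=21; pred: 16+3-3=16
Step 9: prey: 21+10-10=21; pred: 16+3-3=16
Max prey = 21 at step 1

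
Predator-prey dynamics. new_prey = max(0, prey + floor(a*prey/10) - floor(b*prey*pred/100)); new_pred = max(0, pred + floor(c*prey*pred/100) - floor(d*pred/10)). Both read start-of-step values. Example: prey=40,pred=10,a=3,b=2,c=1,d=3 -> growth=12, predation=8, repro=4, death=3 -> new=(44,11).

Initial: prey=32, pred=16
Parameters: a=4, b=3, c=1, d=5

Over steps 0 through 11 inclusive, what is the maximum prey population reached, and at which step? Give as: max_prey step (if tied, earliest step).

Step 1: prey: 32+12-15=29; pred: 16+5-8=13
Step 2: prey: 29+11-11=29; pred: 13+3-6=10
Step 3: prey: 29+11-8=32; pred: 10+2-5=7
Step 4: prey: 32+12-6=38; pred: 7+2-3=6
Step 5: prey: 38+15-6=47; pred: 6+2-3=5
Step 6: prey: 47+18-7=58; pred: 5+2-2=5
Step 7: prey: 58+23-8=73; pred: 5+2-2=5
Step 8: prey: 73+29-10=92; pred: 5+3-2=6
Step 9: prey: 92+36-16=112; pred: 6+5-3=8
Step 10: prey: 112+44-26=130; pred: 8+8-4=12
Step 11: prey: 130+52-46=136; pred: 12+15-6=21
Max prey = 136 at step 11

Answer: 136 11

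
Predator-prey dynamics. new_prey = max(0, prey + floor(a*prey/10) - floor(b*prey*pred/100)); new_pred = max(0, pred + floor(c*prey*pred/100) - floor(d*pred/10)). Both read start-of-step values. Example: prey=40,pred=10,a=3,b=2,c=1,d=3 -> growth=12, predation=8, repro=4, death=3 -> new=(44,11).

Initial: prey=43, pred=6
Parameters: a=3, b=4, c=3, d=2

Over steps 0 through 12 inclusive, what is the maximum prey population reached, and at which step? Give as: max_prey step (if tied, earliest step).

Step 1: prey: 43+12-10=45; pred: 6+7-1=12
Step 2: prey: 45+13-21=37; pred: 12+16-2=26
Step 3: prey: 37+11-38=10; pred: 26+28-5=49
Step 4: prey: 10+3-19=0; pred: 49+14-9=54
Step 5: prey: 0+0-0=0; pred: 54+0-10=44
Step 6: prey: 0+0-0=0; pred: 44+0-8=36
Step 7: prey: 0+0-0=0; pred: 36+0-7=29
Step 8: prey: 0+0-0=0; pred: 29+0-5=24
Step 9: prey: 0+0-0=0; pred: 24+0-4=20
Step 10: prey: 0+0-0=0; pred: 20+0-4=16
Step 11: prey: 0+0-0=0; pred: 16+0-3=13
Step 12: prey: 0+0-0=0; pred: 13+0-2=11
Max prey = 45 at step 1

Answer: 45 1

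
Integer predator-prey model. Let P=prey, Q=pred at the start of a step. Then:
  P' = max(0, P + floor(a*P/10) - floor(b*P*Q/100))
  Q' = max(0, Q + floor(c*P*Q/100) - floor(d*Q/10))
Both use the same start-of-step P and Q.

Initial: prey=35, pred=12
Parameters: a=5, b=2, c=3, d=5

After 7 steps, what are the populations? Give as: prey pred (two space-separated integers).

Step 1: prey: 35+17-8=44; pred: 12+12-6=18
Step 2: prey: 44+22-15=51; pred: 18+23-9=32
Step 3: prey: 51+25-32=44; pred: 32+48-16=64
Step 4: prey: 44+22-56=10; pred: 64+84-32=116
Step 5: prey: 10+5-23=0; pred: 116+34-58=92
Step 6: prey: 0+0-0=0; pred: 92+0-46=46
Step 7: prey: 0+0-0=0; pred: 46+0-23=23

Answer: 0 23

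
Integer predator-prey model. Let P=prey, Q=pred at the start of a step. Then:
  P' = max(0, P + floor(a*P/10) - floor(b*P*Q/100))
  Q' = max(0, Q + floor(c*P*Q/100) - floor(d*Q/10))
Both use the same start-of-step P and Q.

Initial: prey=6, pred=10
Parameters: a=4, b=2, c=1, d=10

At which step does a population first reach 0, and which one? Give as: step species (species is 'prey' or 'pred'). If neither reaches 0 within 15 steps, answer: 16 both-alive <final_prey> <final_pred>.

Step 1: prey: 6+2-1=7; pred: 10+0-10=0
First extinction: pred at step 1

Answer: 1 pred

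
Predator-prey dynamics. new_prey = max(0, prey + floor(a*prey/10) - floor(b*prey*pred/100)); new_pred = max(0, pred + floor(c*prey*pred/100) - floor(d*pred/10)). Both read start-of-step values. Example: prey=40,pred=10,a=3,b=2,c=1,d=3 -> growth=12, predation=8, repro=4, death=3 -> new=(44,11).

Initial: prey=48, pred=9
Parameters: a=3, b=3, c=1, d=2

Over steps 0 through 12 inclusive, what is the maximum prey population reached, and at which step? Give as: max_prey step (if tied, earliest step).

Step 1: prey: 48+14-12=50; pred: 9+4-1=12
Step 2: prey: 50+15-18=47; pred: 12+6-2=16
Step 3: prey: 47+14-22=39; pred: 16+7-3=20
Step 4: prey: 39+11-23=27; pred: 20+7-4=23
Step 5: prey: 27+8-18=17; pred: 23+6-4=25
Step 6: prey: 17+5-12=10; pred: 25+4-5=24
Step 7: prey: 10+3-7=6; pred: 24+2-4=22
Step 8: prey: 6+1-3=4; pred: 22+1-4=19
Step 9: prey: 4+1-2=3; pred: 19+0-3=16
Step 10: prey: 3+0-1=2; pred: 16+0-3=13
Step 11: prey: 2+0-0=2; pred: 13+0-2=11
Step 12: prey: 2+0-0=2; pred: 11+0-2=9
Max prey = 50 at step 1

Answer: 50 1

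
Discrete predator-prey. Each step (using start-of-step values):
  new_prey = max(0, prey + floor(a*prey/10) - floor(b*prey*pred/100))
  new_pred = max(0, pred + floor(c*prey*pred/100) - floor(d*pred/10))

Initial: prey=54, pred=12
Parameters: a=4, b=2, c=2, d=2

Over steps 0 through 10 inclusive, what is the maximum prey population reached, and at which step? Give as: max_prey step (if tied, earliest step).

Answer: 63 1

Derivation:
Step 1: prey: 54+21-12=63; pred: 12+12-2=22
Step 2: prey: 63+25-27=61; pred: 22+27-4=45
Step 3: prey: 61+24-54=31; pred: 45+54-9=90
Step 4: prey: 31+12-55=0; pred: 90+55-18=127
Step 5: prey: 0+0-0=0; pred: 127+0-25=102
Step 6: prey: 0+0-0=0; pred: 102+0-20=82
Step 7: prey: 0+0-0=0; pred: 82+0-16=66
Step 8: prey: 0+0-0=0; pred: 66+0-13=53
Step 9: prey: 0+0-0=0; pred: 53+0-10=43
Step 10: prey: 0+0-0=0; pred: 43+0-8=35
Max prey = 63 at step 1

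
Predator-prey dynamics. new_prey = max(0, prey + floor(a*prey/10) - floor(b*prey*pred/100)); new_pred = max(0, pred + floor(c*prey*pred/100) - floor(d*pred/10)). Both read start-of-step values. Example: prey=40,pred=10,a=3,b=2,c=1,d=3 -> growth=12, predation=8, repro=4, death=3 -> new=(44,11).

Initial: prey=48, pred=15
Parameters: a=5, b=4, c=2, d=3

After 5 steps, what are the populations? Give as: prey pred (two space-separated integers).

Step 1: prey: 48+24-28=44; pred: 15+14-4=25
Step 2: prey: 44+22-44=22; pred: 25+22-7=40
Step 3: prey: 22+11-35=0; pred: 40+17-12=45
Step 4: prey: 0+0-0=0; pred: 45+0-13=32
Step 5: prey: 0+0-0=0; pred: 32+0-9=23

Answer: 0 23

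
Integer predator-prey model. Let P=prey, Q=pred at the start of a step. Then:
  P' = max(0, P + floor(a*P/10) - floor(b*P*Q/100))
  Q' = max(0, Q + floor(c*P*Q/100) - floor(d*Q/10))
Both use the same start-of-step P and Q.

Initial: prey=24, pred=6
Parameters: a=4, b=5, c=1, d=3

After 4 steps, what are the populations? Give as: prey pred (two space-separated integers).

Step 1: prey: 24+9-7=26; pred: 6+1-1=6
Step 2: prey: 26+10-7=29; pred: 6+1-1=6
Step 3: prey: 29+11-8=32; pred: 6+1-1=6
Step 4: prey: 32+12-9=35; pred: 6+1-1=6

Answer: 35 6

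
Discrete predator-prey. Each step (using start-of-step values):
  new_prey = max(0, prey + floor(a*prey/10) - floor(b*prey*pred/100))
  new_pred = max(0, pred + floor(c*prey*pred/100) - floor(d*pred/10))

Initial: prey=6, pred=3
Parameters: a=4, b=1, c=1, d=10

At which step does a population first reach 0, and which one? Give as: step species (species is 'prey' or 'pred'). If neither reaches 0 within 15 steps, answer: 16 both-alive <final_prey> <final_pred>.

Step 1: prey: 6+2-0=8; pred: 3+0-3=0
First extinction: pred at step 1

Answer: 1 pred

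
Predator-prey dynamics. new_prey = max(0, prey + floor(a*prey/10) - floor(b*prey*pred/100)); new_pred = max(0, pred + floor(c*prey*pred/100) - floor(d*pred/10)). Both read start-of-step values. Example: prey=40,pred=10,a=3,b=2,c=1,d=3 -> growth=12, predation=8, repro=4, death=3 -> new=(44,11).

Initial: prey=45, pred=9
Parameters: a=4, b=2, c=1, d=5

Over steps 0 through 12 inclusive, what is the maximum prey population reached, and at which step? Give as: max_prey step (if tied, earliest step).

Answer: 108 5

Derivation:
Step 1: prey: 45+18-8=55; pred: 9+4-4=9
Step 2: prey: 55+22-9=68; pred: 9+4-4=9
Step 3: prey: 68+27-12=83; pred: 9+6-4=11
Step 4: prey: 83+33-18=98; pred: 11+9-5=15
Step 5: prey: 98+39-29=108; pred: 15+14-7=22
Step 6: prey: 108+43-47=104; pred: 22+23-11=34
Step 7: prey: 104+41-70=75; pred: 34+35-17=52
Step 8: prey: 75+30-78=27; pred: 52+39-26=65
Step 9: prey: 27+10-35=2; pred: 65+17-32=50
Step 10: prey: 2+0-2=0; pred: 50+1-25=26
Step 11: prey: 0+0-0=0; pred: 26+0-13=13
Step 12: prey: 0+0-0=0; pred: 13+0-6=7
Max prey = 108 at step 5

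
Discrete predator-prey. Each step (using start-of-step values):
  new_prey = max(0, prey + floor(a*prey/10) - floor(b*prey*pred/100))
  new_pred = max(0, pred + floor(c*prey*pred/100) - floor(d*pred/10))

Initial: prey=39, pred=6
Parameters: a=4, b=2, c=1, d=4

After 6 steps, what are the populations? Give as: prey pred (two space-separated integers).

Step 1: prey: 39+15-4=50; pred: 6+2-2=6
Step 2: prey: 50+20-6=64; pred: 6+3-2=7
Step 3: prey: 64+25-8=81; pred: 7+4-2=9
Step 4: prey: 81+32-14=99; pred: 9+7-3=13
Step 5: prey: 99+39-25=113; pred: 13+12-5=20
Step 6: prey: 113+45-45=113; pred: 20+22-8=34

Answer: 113 34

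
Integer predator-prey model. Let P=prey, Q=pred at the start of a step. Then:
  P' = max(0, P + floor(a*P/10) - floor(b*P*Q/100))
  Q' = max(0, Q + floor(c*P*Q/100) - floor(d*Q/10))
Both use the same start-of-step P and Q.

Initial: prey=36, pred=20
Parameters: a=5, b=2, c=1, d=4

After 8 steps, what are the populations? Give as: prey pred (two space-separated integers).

Answer: 39 40

Derivation:
Step 1: prey: 36+18-14=40; pred: 20+7-8=19
Step 2: prey: 40+20-15=45; pred: 19+7-7=19
Step 3: prey: 45+22-17=50; pred: 19+8-7=20
Step 4: prey: 50+25-20=55; pred: 20+10-8=22
Step 5: prey: 55+27-24=58; pred: 22+12-8=26
Step 6: prey: 58+29-30=57; pred: 26+15-10=31
Step 7: prey: 57+28-35=50; pred: 31+17-12=36
Step 8: prey: 50+25-36=39; pred: 36+18-14=40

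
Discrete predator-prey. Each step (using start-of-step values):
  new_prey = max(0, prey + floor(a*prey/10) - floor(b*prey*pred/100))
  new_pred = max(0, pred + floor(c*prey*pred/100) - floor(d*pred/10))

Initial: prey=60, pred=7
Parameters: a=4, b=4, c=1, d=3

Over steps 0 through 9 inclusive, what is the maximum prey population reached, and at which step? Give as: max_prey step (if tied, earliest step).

Answer: 71 2

Derivation:
Step 1: prey: 60+24-16=68; pred: 7+4-2=9
Step 2: prey: 68+27-24=71; pred: 9+6-2=13
Step 3: prey: 71+28-36=63; pred: 13+9-3=19
Step 4: prey: 63+25-47=41; pred: 19+11-5=25
Step 5: prey: 41+16-41=16; pred: 25+10-7=28
Step 6: prey: 16+6-17=5; pred: 28+4-8=24
Step 7: prey: 5+2-4=3; pred: 24+1-7=18
Step 8: prey: 3+1-2=2; pred: 18+0-5=13
Step 9: prey: 2+0-1=1; pred: 13+0-3=10
Max prey = 71 at step 2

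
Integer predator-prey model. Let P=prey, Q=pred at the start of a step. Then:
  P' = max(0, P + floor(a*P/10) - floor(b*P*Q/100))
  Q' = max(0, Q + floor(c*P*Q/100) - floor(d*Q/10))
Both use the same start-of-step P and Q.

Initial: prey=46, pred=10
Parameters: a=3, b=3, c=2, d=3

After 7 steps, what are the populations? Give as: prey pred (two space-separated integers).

Step 1: prey: 46+13-13=46; pred: 10+9-3=16
Step 2: prey: 46+13-22=37; pred: 16+14-4=26
Step 3: prey: 37+11-28=20; pred: 26+19-7=38
Step 4: prey: 20+6-22=4; pred: 38+15-11=42
Step 5: prey: 4+1-5=0; pred: 42+3-12=33
Step 6: prey: 0+0-0=0; pred: 33+0-9=24
Step 7: prey: 0+0-0=0; pred: 24+0-7=17

Answer: 0 17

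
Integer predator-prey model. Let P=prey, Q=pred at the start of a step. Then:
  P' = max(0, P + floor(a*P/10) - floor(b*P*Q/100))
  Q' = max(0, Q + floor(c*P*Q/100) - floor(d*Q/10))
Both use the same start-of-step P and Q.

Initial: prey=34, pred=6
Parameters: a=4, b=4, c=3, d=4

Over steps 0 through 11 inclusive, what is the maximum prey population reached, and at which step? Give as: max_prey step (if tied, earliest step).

Answer: 39 1

Derivation:
Step 1: prey: 34+13-8=39; pred: 6+6-2=10
Step 2: prey: 39+15-15=39; pred: 10+11-4=17
Step 3: prey: 39+15-26=28; pred: 17+19-6=30
Step 4: prey: 28+11-33=6; pred: 30+25-12=43
Step 5: prey: 6+2-10=0; pred: 43+7-17=33
Step 6: prey: 0+0-0=0; pred: 33+0-13=20
Step 7: prey: 0+0-0=0; pred: 20+0-8=12
Step 8: prey: 0+0-0=0; pred: 12+0-4=8
Step 9: prey: 0+0-0=0; pred: 8+0-3=5
Step 10: prey: 0+0-0=0; pred: 5+0-2=3
Step 11: prey: 0+0-0=0; pred: 3+0-1=2
Max prey = 39 at step 1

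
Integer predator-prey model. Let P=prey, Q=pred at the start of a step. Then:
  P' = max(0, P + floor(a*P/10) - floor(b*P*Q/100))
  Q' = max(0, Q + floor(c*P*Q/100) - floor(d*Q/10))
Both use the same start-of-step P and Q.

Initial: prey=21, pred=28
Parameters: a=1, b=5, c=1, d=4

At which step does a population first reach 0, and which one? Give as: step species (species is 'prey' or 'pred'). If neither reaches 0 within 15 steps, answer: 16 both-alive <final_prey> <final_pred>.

Step 1: prey: 21+2-29=0; pred: 28+5-11=22
First extinction: prey at step 1

Answer: 1 prey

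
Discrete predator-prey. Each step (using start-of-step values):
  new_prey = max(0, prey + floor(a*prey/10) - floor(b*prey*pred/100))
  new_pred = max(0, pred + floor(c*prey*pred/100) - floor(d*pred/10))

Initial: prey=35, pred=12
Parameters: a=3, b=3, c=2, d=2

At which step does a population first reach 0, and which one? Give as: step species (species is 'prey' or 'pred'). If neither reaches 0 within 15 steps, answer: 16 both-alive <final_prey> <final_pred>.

Step 1: prey: 35+10-12=33; pred: 12+8-2=18
Step 2: prey: 33+9-17=25; pred: 18+11-3=26
Step 3: prey: 25+7-19=13; pred: 26+13-5=34
Step 4: prey: 13+3-13=3; pred: 34+8-6=36
Step 5: prey: 3+0-3=0; pred: 36+2-7=31
First extinction: prey at step 5

Answer: 5 prey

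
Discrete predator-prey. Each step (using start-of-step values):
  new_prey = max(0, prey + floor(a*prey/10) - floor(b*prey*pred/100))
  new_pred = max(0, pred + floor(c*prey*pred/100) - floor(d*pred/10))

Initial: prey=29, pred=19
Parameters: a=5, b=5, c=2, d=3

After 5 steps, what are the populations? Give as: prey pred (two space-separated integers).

Answer: 0 11

Derivation:
Step 1: prey: 29+14-27=16; pred: 19+11-5=25
Step 2: prey: 16+8-20=4; pred: 25+8-7=26
Step 3: prey: 4+2-5=1; pred: 26+2-7=21
Step 4: prey: 1+0-1=0; pred: 21+0-6=15
Step 5: prey: 0+0-0=0; pred: 15+0-4=11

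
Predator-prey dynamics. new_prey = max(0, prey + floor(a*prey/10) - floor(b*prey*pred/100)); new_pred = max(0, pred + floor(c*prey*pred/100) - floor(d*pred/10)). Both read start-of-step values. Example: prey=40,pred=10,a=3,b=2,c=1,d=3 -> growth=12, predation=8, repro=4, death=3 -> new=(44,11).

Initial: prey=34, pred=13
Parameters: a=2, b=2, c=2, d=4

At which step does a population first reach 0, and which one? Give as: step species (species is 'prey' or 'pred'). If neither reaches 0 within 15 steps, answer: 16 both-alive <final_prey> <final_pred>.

Answer: 16 both-alive 14 2

Derivation:
Step 1: prey: 34+6-8=32; pred: 13+8-5=16
Step 2: prey: 32+6-10=28; pred: 16+10-6=20
Step 3: prey: 28+5-11=22; pred: 20+11-8=23
Step 4: prey: 22+4-10=16; pred: 23+10-9=24
Step 5: prey: 16+3-7=12; pred: 24+7-9=22
Step 6: prey: 12+2-5=9; pred: 22+5-8=19
Step 7: prey: 9+1-3=7; pred: 19+3-7=15
Step 8: prey: 7+1-2=6; pred: 15+2-6=11
Step 9: prey: 6+1-1=6; pred: 11+1-4=8
Step 10: prey: 6+1-0=7; pred: 8+0-3=5
Step 11: prey: 7+1-0=8; pred: 5+0-2=3
Step 12: prey: 8+1-0=9; pred: 3+0-1=2
Step 13: prey: 9+1-0=10; pred: 2+0-0=2
Step 14: prey: 10+2-0=12; pred: 2+0-0=2
Step 15: prey: 12+2-0=14; pred: 2+0-0=2
No extinction within 15 steps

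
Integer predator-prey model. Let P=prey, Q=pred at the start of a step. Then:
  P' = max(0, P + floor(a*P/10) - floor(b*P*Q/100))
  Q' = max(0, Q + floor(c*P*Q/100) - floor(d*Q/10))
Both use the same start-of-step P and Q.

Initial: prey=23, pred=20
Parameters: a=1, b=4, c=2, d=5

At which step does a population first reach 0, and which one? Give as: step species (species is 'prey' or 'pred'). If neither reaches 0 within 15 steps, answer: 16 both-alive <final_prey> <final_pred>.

Answer: 16 both-alive 2 1

Derivation:
Step 1: prey: 23+2-18=7; pred: 20+9-10=19
Step 2: prey: 7+0-5=2; pred: 19+2-9=12
Step 3: prey: 2+0-0=2; pred: 12+0-6=6
Step 4: prey: 2+0-0=2; pred: 6+0-3=3
Step 5: prey: 2+0-0=2; pred: 3+0-1=2
Step 6: prey: 2+0-0=2; pred: 2+0-1=1
Step 7: prey: 2+0-0=2; pred: 1+0-0=1
Steps 8-15: state stable at prey=2, pred=1 (no change)
No extinction within 15 steps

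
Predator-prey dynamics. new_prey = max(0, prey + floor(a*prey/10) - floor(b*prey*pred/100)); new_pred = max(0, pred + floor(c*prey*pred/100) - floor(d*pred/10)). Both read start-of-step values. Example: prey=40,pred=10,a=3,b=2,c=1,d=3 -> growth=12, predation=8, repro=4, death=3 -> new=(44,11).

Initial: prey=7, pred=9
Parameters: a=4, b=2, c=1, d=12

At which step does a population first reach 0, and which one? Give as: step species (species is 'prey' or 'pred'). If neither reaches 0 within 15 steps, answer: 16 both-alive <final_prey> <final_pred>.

Answer: 1 pred

Derivation:
Step 1: prey: 7+2-1=8; pred: 9+0-10=0
First extinction: pred at step 1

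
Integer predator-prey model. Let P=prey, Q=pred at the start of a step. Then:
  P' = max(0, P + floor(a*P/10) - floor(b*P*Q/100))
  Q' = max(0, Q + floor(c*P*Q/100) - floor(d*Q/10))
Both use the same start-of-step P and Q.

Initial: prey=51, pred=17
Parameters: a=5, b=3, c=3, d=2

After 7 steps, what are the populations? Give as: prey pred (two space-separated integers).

Step 1: prey: 51+25-26=50; pred: 17+26-3=40
Step 2: prey: 50+25-60=15; pred: 40+60-8=92
Step 3: prey: 15+7-41=0; pred: 92+41-18=115
Step 4: prey: 0+0-0=0; pred: 115+0-23=92
Step 5: prey: 0+0-0=0; pred: 92+0-18=74
Step 6: prey: 0+0-0=0; pred: 74+0-14=60
Step 7: prey: 0+0-0=0; pred: 60+0-12=48

Answer: 0 48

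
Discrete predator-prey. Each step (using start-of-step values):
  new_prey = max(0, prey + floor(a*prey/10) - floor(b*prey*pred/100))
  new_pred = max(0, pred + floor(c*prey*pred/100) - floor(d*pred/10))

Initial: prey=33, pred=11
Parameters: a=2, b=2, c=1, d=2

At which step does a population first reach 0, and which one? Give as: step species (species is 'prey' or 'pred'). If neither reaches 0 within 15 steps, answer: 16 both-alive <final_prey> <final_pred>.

Answer: 16 both-alive 10 9

Derivation:
Step 1: prey: 33+6-7=32; pred: 11+3-2=12
Step 2: prey: 32+6-7=31; pred: 12+3-2=13
Step 3: prey: 31+6-8=29; pred: 13+4-2=15
Step 4: prey: 29+5-8=26; pred: 15+4-3=16
Step 5: prey: 26+5-8=23; pred: 16+4-3=17
Step 6: prey: 23+4-7=20; pred: 17+3-3=17
Step 7: prey: 20+4-6=18; pred: 17+3-3=17
Step 8: prey: 18+3-6=15; pred: 17+3-3=17
Step 9: prey: 15+3-5=13; pred: 17+2-3=16
Step 10: prey: 13+2-4=11; pred: 16+2-3=15
Step 11: prey: 11+2-3=10; pred: 15+1-3=13
Step 12: prey: 10+2-2=10; pred: 13+1-2=12
Step 13: prey: 10+2-2=10; pred: 12+1-2=11
Step 14: prey: 10+2-2=10; pred: 11+1-2=10
Step 15: prey: 10+2-2=10; pred: 10+1-2=9
No extinction within 15 steps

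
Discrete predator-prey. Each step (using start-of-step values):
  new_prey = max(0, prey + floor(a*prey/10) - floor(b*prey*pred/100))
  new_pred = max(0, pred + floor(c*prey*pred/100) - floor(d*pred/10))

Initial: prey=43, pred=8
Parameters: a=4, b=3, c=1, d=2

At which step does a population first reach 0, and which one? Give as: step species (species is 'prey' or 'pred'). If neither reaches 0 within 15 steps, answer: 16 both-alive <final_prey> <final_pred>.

Answer: 16 both-alive 1 7

Derivation:
Step 1: prey: 43+17-10=50; pred: 8+3-1=10
Step 2: prey: 50+20-15=55; pred: 10+5-2=13
Step 3: prey: 55+22-21=56; pred: 13+7-2=18
Step 4: prey: 56+22-30=48; pred: 18+10-3=25
Step 5: prey: 48+19-36=31; pred: 25+12-5=32
Step 6: prey: 31+12-29=14; pred: 32+9-6=35
Step 7: prey: 14+5-14=5; pred: 35+4-7=32
Step 8: prey: 5+2-4=3; pred: 32+1-6=27
Step 9: prey: 3+1-2=2; pred: 27+0-5=22
Step 10: prey: 2+0-1=1; pred: 22+0-4=18
Step 11: prey: 1+0-0=1; pred: 18+0-3=15
Step 12: prey: 1+0-0=1; pred: 15+0-3=12
Step 13: prey: 1+0-0=1; pred: 12+0-2=10
Step 14: prey: 1+0-0=1; pred: 10+0-2=8
Step 15: prey: 1+0-0=1; pred: 8+0-1=7
No extinction within 15 steps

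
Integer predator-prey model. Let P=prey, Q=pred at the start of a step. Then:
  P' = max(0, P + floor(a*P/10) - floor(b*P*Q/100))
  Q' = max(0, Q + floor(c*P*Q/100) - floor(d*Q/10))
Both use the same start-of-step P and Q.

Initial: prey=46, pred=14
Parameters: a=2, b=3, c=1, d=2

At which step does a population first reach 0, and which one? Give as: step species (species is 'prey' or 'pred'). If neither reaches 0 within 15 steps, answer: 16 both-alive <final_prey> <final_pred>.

Answer: 16 both-alive 2 4

Derivation:
Step 1: prey: 46+9-19=36; pred: 14+6-2=18
Step 2: prey: 36+7-19=24; pred: 18+6-3=21
Step 3: prey: 24+4-15=13; pred: 21+5-4=22
Step 4: prey: 13+2-8=7; pred: 22+2-4=20
Step 5: prey: 7+1-4=4; pred: 20+1-4=17
Step 6: prey: 4+0-2=2; pred: 17+0-3=14
Step 7: prey: 2+0-0=2; pred: 14+0-2=12
Step 8: prey: 2+0-0=2; pred: 12+0-2=10
Step 9: prey: 2+0-0=2; pred: 10+0-2=8
Step 10: prey: 2+0-0=2; pred: 8+0-1=7
Step 11: prey: 2+0-0=2; pred: 7+0-1=6
Step 12: prey: 2+0-0=2; pred: 6+0-1=5
Step 13: prey: 2+0-0=2; pred: 5+0-1=4
Step 14: prey: 2+0-0=2; pred: 4+0-0=4
Steps 15-15: state stable at prey=2, pred=4 (no change)
No extinction within 15 steps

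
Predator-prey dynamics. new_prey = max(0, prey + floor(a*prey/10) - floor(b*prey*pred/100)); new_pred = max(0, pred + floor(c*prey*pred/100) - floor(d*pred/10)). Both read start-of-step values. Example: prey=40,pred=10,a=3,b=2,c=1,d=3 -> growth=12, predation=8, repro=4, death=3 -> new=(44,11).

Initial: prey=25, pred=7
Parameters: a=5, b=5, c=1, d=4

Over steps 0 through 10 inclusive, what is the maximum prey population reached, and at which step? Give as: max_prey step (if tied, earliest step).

Step 1: prey: 25+12-8=29; pred: 7+1-2=6
Step 2: prey: 29+14-8=35; pred: 6+1-2=5
Step 3: prey: 35+17-8=44; pred: 5+1-2=4
Step 4: prey: 44+22-8=58; pred: 4+1-1=4
Step 5: prey: 58+29-11=76; pred: 4+2-1=5
Step 6: prey: 76+38-19=95; pred: 5+3-2=6
Step 7: prey: 95+47-28=114; pred: 6+5-2=9
Step 8: prey: 114+57-51=120; pred: 9+10-3=16
Step 9: prey: 120+60-96=84; pred: 16+19-6=29
Step 10: prey: 84+42-121=5; pred: 29+24-11=42
Max prey = 120 at step 8

Answer: 120 8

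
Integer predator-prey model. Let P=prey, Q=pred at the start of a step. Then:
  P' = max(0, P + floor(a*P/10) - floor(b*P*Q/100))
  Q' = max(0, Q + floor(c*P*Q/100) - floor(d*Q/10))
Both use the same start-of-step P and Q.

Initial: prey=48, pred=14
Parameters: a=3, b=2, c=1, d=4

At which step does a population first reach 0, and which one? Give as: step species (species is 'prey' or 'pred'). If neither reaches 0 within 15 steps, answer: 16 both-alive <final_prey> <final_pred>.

Step 1: prey: 48+14-13=49; pred: 14+6-5=15
Step 2: prey: 49+14-14=49; pred: 15+7-6=16
Step 3: prey: 49+14-15=48; pred: 16+7-6=17
Step 4: prey: 48+14-16=46; pred: 17+8-6=19
Step 5: prey: 46+13-17=42; pred: 19+8-7=20
Step 6: prey: 42+12-16=38; pred: 20+8-8=20
Step 7: prey: 38+11-15=34; pred: 20+7-8=19
Step 8: prey: 34+10-12=32; pred: 19+6-7=18
Step 9: prey: 32+9-11=30; pred: 18+5-7=16
Step 10: prey: 30+9-9=30; pred: 16+4-6=14
Step 11: prey: 30+9-8=31; pred: 14+4-5=13
Step 12: prey: 31+9-8=32; pred: 13+4-5=12
Step 13: prey: 32+9-7=34; pred: 12+3-4=11
Step 14: prey: 34+10-7=37; pred: 11+3-4=10
Step 15: prey: 37+11-7=41; pred: 10+3-4=9
No extinction within 15 steps

Answer: 16 both-alive 41 9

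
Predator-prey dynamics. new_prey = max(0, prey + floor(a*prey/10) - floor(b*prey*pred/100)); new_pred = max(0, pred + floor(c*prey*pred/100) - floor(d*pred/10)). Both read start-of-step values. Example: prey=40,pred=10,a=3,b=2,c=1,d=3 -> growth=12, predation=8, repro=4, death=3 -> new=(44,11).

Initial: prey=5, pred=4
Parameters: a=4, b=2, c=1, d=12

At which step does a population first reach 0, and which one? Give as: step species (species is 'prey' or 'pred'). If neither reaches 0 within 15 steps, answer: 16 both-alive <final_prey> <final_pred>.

Step 1: prey: 5+2-0=7; pred: 4+0-4=0
First extinction: pred at step 1

Answer: 1 pred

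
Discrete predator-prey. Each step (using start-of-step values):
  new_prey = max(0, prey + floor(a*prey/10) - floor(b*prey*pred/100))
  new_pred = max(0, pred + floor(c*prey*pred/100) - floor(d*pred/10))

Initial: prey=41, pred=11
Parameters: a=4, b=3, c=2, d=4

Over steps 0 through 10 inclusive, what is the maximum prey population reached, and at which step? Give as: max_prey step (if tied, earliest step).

Answer: 44 1

Derivation:
Step 1: prey: 41+16-13=44; pred: 11+9-4=16
Step 2: prey: 44+17-21=40; pred: 16+14-6=24
Step 3: prey: 40+16-28=28; pred: 24+19-9=34
Step 4: prey: 28+11-28=11; pred: 34+19-13=40
Step 5: prey: 11+4-13=2; pred: 40+8-16=32
Step 6: prey: 2+0-1=1; pred: 32+1-12=21
Step 7: prey: 1+0-0=1; pred: 21+0-8=13
Step 8: prey: 1+0-0=1; pred: 13+0-5=8
Step 9: prey: 1+0-0=1; pred: 8+0-3=5
Step 10: prey: 1+0-0=1; pred: 5+0-2=3
Max prey = 44 at step 1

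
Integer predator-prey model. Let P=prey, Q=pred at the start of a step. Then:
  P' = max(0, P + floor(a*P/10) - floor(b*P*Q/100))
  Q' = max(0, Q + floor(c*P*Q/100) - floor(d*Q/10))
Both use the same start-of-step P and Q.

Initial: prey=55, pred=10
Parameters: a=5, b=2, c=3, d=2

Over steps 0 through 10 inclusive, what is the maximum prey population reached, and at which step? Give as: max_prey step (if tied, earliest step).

Step 1: prey: 55+27-11=71; pred: 10+16-2=24
Step 2: prey: 71+35-34=72; pred: 24+51-4=71
Step 3: prey: 72+36-102=6; pred: 71+153-14=210
Step 4: prey: 6+3-25=0; pred: 210+37-42=205
Step 5: prey: 0+0-0=0; pred: 205+0-41=164
Step 6: prey: 0+0-0=0; pred: 164+0-32=132
Step 7: prey: 0+0-0=0; pred: 132+0-26=106
Step 8: prey: 0+0-0=0; pred: 106+0-21=85
Step 9: prey: 0+0-0=0; pred: 85+0-17=68
Step 10: prey: 0+0-0=0; pred: 68+0-13=55
Max prey = 72 at step 2

Answer: 72 2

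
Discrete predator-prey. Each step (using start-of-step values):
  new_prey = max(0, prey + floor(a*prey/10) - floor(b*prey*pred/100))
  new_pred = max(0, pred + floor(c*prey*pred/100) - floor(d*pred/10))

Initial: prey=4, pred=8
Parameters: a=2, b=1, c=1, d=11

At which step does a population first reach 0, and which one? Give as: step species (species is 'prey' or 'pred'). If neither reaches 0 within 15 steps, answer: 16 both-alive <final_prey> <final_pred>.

Step 1: prey: 4+0-0=4; pred: 8+0-8=0
First extinction: pred at step 1

Answer: 1 pred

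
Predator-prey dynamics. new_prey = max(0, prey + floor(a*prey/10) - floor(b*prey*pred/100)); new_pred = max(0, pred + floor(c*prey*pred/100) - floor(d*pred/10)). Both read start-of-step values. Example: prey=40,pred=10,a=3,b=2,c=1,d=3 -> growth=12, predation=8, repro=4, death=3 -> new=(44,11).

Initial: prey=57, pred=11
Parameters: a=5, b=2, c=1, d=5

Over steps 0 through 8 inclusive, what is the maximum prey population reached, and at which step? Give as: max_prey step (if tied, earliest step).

Answer: 127 4

Derivation:
Step 1: prey: 57+28-12=73; pred: 11+6-5=12
Step 2: prey: 73+36-17=92; pred: 12+8-6=14
Step 3: prey: 92+46-25=113; pred: 14+12-7=19
Step 4: prey: 113+56-42=127; pred: 19+21-9=31
Step 5: prey: 127+63-78=112; pred: 31+39-15=55
Step 6: prey: 112+56-123=45; pred: 55+61-27=89
Step 7: prey: 45+22-80=0; pred: 89+40-44=85
Step 8: prey: 0+0-0=0; pred: 85+0-42=43
Max prey = 127 at step 4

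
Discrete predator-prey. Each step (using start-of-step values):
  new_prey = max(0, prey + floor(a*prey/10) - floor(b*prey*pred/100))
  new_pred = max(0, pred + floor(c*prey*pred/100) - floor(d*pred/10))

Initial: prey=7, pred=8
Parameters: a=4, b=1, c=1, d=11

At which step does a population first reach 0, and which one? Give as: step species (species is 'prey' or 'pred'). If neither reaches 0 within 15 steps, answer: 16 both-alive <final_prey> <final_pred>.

Step 1: prey: 7+2-0=9; pred: 8+0-8=0
First extinction: pred at step 1

Answer: 1 pred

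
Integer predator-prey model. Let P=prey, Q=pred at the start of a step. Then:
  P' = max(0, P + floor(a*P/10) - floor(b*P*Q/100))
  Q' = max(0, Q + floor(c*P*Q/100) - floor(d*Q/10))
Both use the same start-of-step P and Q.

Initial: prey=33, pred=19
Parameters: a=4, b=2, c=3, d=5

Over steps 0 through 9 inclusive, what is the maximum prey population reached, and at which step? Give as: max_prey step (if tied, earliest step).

Step 1: prey: 33+13-12=34; pred: 19+18-9=28
Step 2: prey: 34+13-19=28; pred: 28+28-14=42
Step 3: prey: 28+11-23=16; pred: 42+35-21=56
Step 4: prey: 16+6-17=5; pred: 56+26-28=54
Step 5: prey: 5+2-5=2; pred: 54+8-27=35
Step 6: prey: 2+0-1=1; pred: 35+2-17=20
Step 7: prey: 1+0-0=1; pred: 20+0-10=10
Step 8: prey: 1+0-0=1; pred: 10+0-5=5
Step 9: prey: 1+0-0=1; pred: 5+0-2=3
Max prey = 34 at step 1

Answer: 34 1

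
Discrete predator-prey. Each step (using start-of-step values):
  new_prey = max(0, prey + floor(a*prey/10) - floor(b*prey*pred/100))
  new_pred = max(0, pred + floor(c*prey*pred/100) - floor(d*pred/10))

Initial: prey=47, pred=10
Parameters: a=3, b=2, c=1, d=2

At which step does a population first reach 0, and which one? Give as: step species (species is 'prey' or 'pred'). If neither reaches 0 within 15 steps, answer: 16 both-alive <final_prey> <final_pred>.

Step 1: prey: 47+14-9=52; pred: 10+4-2=12
Step 2: prey: 52+15-12=55; pred: 12+6-2=16
Step 3: prey: 55+16-17=54; pred: 16+8-3=21
Step 4: prey: 54+16-22=48; pred: 21+11-4=28
Step 5: prey: 48+14-26=36; pred: 28+13-5=36
Step 6: prey: 36+10-25=21; pred: 36+12-7=41
Step 7: prey: 21+6-17=10; pred: 41+8-8=41
Step 8: prey: 10+3-8=5; pred: 41+4-8=37
Step 9: prey: 5+1-3=3; pred: 37+1-7=31
Step 10: prey: 3+0-1=2; pred: 31+0-6=25
Step 11: prey: 2+0-1=1; pred: 25+0-5=20
Step 12: prey: 1+0-0=1; pred: 20+0-4=16
Step 13: prey: 1+0-0=1; pred: 16+0-3=13
Step 14: prey: 1+0-0=1; pred: 13+0-2=11
Step 15: prey: 1+0-0=1; pred: 11+0-2=9
No extinction within 15 steps

Answer: 16 both-alive 1 9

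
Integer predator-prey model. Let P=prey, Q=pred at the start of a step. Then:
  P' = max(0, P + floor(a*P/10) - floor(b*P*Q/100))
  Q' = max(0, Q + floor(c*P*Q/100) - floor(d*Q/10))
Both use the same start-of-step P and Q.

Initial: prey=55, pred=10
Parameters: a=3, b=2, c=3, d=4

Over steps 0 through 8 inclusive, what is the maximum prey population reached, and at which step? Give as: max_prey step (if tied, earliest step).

Step 1: prey: 55+16-11=60; pred: 10+16-4=22
Step 2: prey: 60+18-26=52; pred: 22+39-8=53
Step 3: prey: 52+15-55=12; pred: 53+82-21=114
Step 4: prey: 12+3-27=0; pred: 114+41-45=110
Step 5: prey: 0+0-0=0; pred: 110+0-44=66
Step 6: prey: 0+0-0=0; pred: 66+0-26=40
Step 7: prey: 0+0-0=0; pred: 40+0-16=24
Step 8: prey: 0+0-0=0; pred: 24+0-9=15
Max prey = 60 at step 1

Answer: 60 1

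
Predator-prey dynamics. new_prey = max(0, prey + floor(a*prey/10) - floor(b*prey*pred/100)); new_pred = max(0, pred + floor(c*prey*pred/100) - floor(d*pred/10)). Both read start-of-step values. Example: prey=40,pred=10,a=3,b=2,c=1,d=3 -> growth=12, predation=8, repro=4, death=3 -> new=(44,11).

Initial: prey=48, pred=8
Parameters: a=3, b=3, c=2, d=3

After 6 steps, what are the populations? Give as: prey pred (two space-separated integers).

Answer: 0 27

Derivation:
Step 1: prey: 48+14-11=51; pred: 8+7-2=13
Step 2: prey: 51+15-19=47; pred: 13+13-3=23
Step 3: prey: 47+14-32=29; pred: 23+21-6=38
Step 4: prey: 29+8-33=4; pred: 38+22-11=49
Step 5: prey: 4+1-5=0; pred: 49+3-14=38
Step 6: prey: 0+0-0=0; pred: 38+0-11=27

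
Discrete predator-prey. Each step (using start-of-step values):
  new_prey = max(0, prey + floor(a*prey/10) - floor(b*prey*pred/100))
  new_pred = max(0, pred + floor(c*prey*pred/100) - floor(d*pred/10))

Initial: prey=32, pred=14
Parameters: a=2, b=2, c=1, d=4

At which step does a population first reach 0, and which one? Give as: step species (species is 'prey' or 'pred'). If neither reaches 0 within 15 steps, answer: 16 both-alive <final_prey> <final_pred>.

Step 1: prey: 32+6-8=30; pred: 14+4-5=13
Step 2: prey: 30+6-7=29; pred: 13+3-5=11
Step 3: prey: 29+5-6=28; pred: 11+3-4=10
Step 4: prey: 28+5-5=28; pred: 10+2-4=8
Step 5: prey: 28+5-4=29; pred: 8+2-3=7
Step 6: prey: 29+5-4=30; pred: 7+2-2=7
Step 7: prey: 30+6-4=32; pred: 7+2-2=7
Step 8: prey: 32+6-4=34; pred: 7+2-2=7
Step 9: prey: 34+6-4=36; pred: 7+2-2=7
Step 10: prey: 36+7-5=38; pred: 7+2-2=7
Step 11: prey: 38+7-5=40; pred: 7+2-2=7
Step 12: prey: 40+8-5=43; pred: 7+2-2=7
Step 13: prey: 43+8-6=45; pred: 7+3-2=8
Step 14: prey: 45+9-7=47; pred: 8+3-3=8
Step 15: prey: 47+9-7=49; pred: 8+3-3=8
No extinction within 15 steps

Answer: 16 both-alive 49 8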